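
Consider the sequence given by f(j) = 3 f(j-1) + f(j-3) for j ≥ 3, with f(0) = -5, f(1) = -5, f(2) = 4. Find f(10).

15097

f(3) = 3*4 + (-5) = 7
f(4) = 3*7 + (-5) = 16
f(5) = 3*16 + 4 = 52
f(6) = 3*52 + 7 = 163
f(7) = 3*163 + 16 = 505
f(8) = 3*505 + 52 = 1567
f(9) = 3*1567 + 163 = 4864
f(10) = 3*4864 + 505 = 15097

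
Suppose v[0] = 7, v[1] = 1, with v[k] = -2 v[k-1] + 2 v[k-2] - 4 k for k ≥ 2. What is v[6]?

256

v[2] = -2*1 + 2*7 - 8 = 4
v[3] = -2*4 + 2*1 - 12 = -18
v[4] = -2*(-18) + 2*4 - 16 = 28
v[5] = -2*28 + 2*(-18) - 20 = -112
v[6] = -2*(-112) + 2*28 - 24 = 256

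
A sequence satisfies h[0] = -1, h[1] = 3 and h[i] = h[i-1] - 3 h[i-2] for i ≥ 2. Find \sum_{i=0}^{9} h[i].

-283

h[2] = 3 - 3*(-1) = 6
h[3] = 6 - 3*3 = -3
h[4] = (-3) - 3*6 = -21
h[5] = (-21) - 3*(-3) = -12
h[6] = (-12) - 3*(-21) = 51
h[7] = 51 - 3*(-12) = 87
h[8] = 87 - 3*51 = -66
h[9] = (-66) - 3*87 = -327
Sum = (-1) + 3 + 6 + (-3) + (-21) + (-12) + 51 + 87 + (-66) + (-327) = -283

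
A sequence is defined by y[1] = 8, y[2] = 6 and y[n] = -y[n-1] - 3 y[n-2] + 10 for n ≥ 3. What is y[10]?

-924

y[3] = -6 - 3·8 + 10 = -20
y[4] = -(-20) - 3·6 + 10 = 12
y[5] = -12 - 3·(-20) + 10 = 58
y[6] = -58 - 3·12 + 10 = -84
y[7] = -(-84) - 3·58 + 10 = -80
y[8] = -(-80) - 3·(-84) + 10 = 342
y[9] = -342 - 3·(-80) + 10 = -92
y[10] = -(-92) - 3·342 + 10 = -924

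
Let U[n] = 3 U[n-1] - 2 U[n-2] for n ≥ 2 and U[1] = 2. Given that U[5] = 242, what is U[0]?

-6

Let U[0] = w.
U[2] = 6 - 2w
U[3] = 14 - 6w
U[4] = 30 - 14w
U[5] = 62 - 30w
So 62 - 30w = 242, giving w = -6.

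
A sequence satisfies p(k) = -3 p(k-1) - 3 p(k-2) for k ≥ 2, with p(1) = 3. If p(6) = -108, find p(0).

4

Let p(0) = z.
p(2) = -9 - 3z
p(3) = 18 + 9z
p(4) = -27 - 18z
p(5) = 27 + 27z
p(6) = -27z
So -27z = -108, giving z = 4.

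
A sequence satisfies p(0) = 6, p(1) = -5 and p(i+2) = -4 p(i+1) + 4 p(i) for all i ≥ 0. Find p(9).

p(2) = -4·(-5) + 4·6 = 44
p(3) = -4·44 + 4·(-5) = -196
p(4) = -4·(-196) + 4·44 = 960
p(5) = -4·960 + 4·(-196) = -4624
p(6) = -4·(-4624) + 4·960 = 22336
p(7) = -4·22336 + 4·(-4624) = -107840
p(8) = -4·(-107840) + 4·22336 = 520704
p(9) = -4·520704 + 4·(-107840) = -2514176

-2514176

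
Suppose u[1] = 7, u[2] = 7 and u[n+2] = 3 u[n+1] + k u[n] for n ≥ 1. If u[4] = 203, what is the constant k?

5

u[3] = 21 + 7k
u[4] = 63 + 28k
So 63 + 28k = 203, giving k = 5.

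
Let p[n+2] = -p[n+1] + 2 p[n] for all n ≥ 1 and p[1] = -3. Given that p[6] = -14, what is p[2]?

Let p[2] = v.
p[3] = -6 - v
p[4] = 6 + 3v
p[5] = -18 - 5v
p[6] = 30 + 11v
So 30 + 11v = -14, giving v = -4.

-4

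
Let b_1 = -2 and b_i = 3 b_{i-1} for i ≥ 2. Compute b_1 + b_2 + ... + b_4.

-80

b_2 = 3·(-2) = -6
b_3 = 3·(-6) = -18
b_4 = 3·(-18) = -54
Sum = (-2) + (-6) + (-18) + (-54) = -80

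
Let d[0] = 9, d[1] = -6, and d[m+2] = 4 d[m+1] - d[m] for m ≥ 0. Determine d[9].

-341046

d[2] = 4(-6) - 9 = -33
d[3] = 4(-33) - (-6) = -126
d[4] = 4(-126) - (-33) = -471
d[5] = 4(-471) - (-126) = -1758
d[6] = 4(-1758) - (-471) = -6561
d[7] = 4(-6561) - (-1758) = -24486
d[8] = 4(-24486) - (-6561) = -91383
d[9] = 4(-91383) - (-24486) = -341046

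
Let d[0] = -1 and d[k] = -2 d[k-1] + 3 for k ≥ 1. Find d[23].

The fixed point is 3/(1 + 2) = 1, so d[k] - 1 = -2(d[k-1] - 1).
Hence d[k] = -2·(-2)^k + 1.
d[23] = -2·(-2)^{23} + 1 = -2·-8388608 + 1 = 16777217.

16777217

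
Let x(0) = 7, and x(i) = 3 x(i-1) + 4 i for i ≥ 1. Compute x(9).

x(1) = 3·7 + 4 = 25
x(2) = 3·25 + 8 = 83
x(3) = 3·83 + 12 = 261
x(4) = 3·261 + 16 = 799
x(5) = 3·799 + 20 = 2417
x(6) = 3·2417 + 24 = 7275
x(7) = 3·7275 + 28 = 21853
x(8) = 3·21853 + 32 = 65591
x(9) = 3·65591 + 36 = 196809

196809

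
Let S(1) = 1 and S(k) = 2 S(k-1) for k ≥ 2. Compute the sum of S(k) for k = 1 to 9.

511

S(2) = 2(1) = 2
S(3) = 2(2) = 4
S(4) = 2(4) = 8
S(5) = 2(8) = 16
S(6) = 2(16) = 32
S(7) = 2(32) = 64
S(8) = 2(64) = 128
S(9) = 2(128) = 256
Sum = 1 + 2 + 4 + 8 + 16 + 32 + 64 + 128 + 256 = 511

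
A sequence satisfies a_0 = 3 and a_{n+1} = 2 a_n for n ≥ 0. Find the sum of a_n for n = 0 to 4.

93

a_1 = 2(3) = 6
a_2 = 2(6) = 12
a_3 = 2(12) = 24
a_4 = 2(24) = 48
Sum = 3 + 6 + 12 + 24 + 48 = 93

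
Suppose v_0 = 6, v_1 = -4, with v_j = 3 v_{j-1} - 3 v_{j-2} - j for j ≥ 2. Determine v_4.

-169

v_2 = 3*(-4) - 3*6 - 2 = -32
v_3 = 3*(-32) - 3*(-4) - 3 = -87
v_4 = 3*(-87) - 3*(-32) - 4 = -169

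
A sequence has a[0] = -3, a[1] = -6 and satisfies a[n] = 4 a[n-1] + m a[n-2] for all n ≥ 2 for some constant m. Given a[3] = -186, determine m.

5

a[2] = -24 - 3m
a[3] = -96 - 18m
So -96 - 18m = -186, giving m = 5.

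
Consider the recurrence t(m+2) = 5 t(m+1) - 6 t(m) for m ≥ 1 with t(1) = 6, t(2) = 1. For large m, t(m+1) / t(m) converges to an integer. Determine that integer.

3

The characteristic equation is r^2 - 5r + 6 = 0, which factors as (r - 3)(r - 2) = 0.
So the roots are 3 and 2. Since |3| > |2| and the coefficient of 3^m is non-zero, the ratio tends to 3.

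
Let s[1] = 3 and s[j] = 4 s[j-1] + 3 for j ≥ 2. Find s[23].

70368744177663

The fixed point is 3/(1 - 4) = -1, so s[j] + 1 = 4(s[j-1] + 1).
Hence s[j] = 4·4^{j-1} - 1.
s[23] = 4·4^{22} - 1 = 4·17592186044416 - 1 = 70368744177663.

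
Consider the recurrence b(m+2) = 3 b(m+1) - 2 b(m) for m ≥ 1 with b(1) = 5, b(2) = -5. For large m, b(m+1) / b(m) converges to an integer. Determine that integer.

2

The characteristic equation is r^2 - 3r + 2 = 0, which factors as (r - 2)(r - 1) = 0.
So the roots are 2 and 1. Since |2| > |1| and the coefficient of 2^m is non-zero, the ratio tends to 2.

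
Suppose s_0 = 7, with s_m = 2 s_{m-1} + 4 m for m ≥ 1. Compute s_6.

928

s_1 = 2(7) + 4 = 18
s_2 = 2(18) + 8 = 44
s_3 = 2(44) + 12 = 100
s_4 = 2(100) + 16 = 216
s_5 = 2(216) + 20 = 452
s_6 = 2(452) + 24 = 928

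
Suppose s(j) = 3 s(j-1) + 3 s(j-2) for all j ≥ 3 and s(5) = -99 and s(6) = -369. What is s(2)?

Rearranging, s(j-2) = (s(j) - 3 s(j-1)) / 3.
s(4) = (-369 - 3*(-99)) / 3 = -72/3 = -24
s(3) = (-99 - 3*(-24)) / 3 = -27/3 = -9
s(2) = (-24 - 3*(-9)) / 3 = 3/3 = 1

1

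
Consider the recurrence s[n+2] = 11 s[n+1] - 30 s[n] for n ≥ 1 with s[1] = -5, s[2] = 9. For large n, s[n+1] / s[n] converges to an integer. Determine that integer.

6

The characteristic equation is r^2 - 11r + 30 = 0, which factors as (r - 6)(r - 5) = 0.
So the roots are 6 and 5. Since |6| > |5| and the coefficient of 6^n is non-zero, the ratio tends to 6.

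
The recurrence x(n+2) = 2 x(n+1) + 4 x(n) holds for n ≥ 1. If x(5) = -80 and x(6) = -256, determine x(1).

-1

Rearranging, x(n-2) = (x(n) - 2 x(n-1)) / 4.
x(4) = (-256 - 2*(-80)) / 4 = -96/4 = -24
x(3) = (-80 - 2*(-24)) / 4 = -32/4 = -8
x(2) = (-24 - 2*(-8)) / 4 = -8/4 = -2
x(1) = (-8 - 2*(-2)) / 4 = -4/4 = -1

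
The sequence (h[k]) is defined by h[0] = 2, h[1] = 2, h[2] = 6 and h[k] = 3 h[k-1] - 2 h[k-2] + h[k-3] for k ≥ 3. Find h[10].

5956

h[3] = 3·6 - 2·2 + 2 = 16
h[4] = 3·16 - 2·6 + 2 = 38
h[5] = 3·38 - 2·16 + 6 = 88
h[6] = 3·88 - 2·38 + 16 = 204
h[7] = 3·204 - 2·88 + 38 = 474
h[8] = 3·474 - 2·204 + 88 = 1102
h[9] = 3·1102 - 2·474 + 204 = 2562
h[10] = 3·2562 - 2·1102 + 474 = 5956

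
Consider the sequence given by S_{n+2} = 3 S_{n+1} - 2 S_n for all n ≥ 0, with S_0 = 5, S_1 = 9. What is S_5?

129

S_2 = 3·9 - 2·5 = 17
S_3 = 3·17 - 2·9 = 33
S_4 = 3·33 - 2·17 = 65
S_5 = 3·65 - 2·33 = 129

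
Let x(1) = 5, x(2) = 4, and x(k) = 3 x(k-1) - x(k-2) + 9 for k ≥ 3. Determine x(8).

2876

x(3) = 3·4 - 5 + 9 = 16
x(4) = 3·16 - 4 + 9 = 53
x(5) = 3·53 - 16 + 9 = 152
x(6) = 3·152 - 53 + 9 = 412
x(7) = 3·412 - 152 + 9 = 1093
x(8) = 3·1093 - 412 + 9 = 2876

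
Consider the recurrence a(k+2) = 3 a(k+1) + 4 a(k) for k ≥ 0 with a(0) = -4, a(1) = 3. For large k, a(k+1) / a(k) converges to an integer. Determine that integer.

The characteristic equation is r^2 - 3r - 4 = 0, which factors as (r - 4)(r + 1) = 0.
So the roots are 4 and -1. Since |4| > |-1| and the coefficient of 4^k is non-zero, the ratio tends to 4.

4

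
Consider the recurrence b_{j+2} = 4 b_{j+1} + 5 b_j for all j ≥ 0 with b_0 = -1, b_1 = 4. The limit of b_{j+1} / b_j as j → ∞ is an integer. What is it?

The characteristic equation is r^2 - 4r - 5 = 0, which factors as (r - 5)(r + 1) = 0.
So the roots are 5 and -1. Since |5| > |-1| and the coefficient of 5^j is non-zero, the ratio tends to 5.

5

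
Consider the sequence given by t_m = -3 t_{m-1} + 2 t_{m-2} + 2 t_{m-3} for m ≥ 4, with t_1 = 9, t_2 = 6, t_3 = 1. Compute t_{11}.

-116483

t_4 = -3·1 + 2·6 + 2·9 = 27
t_5 = -3·27 + 2·1 + 2·6 = -67
t_6 = -3·(-67) + 2·27 + 2·1 = 257
t_7 = -3·257 + 2·(-67) + 2·27 = -851
t_8 = -3·(-851) + 2·257 + 2·(-67) = 2933
t_9 = -3·2933 + 2·(-851) + 2·257 = -9987
t_{10} = -3·(-9987) + 2·2933 + 2·(-851) = 34125
t_{11} = -3·34125 + 2·(-9987) + 2·2933 = -116483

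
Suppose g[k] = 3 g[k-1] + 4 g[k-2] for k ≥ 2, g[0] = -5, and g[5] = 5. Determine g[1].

5

Let g[1] = y.
g[2] = -20 + 3y
g[3] = -60 + 13y
g[4] = -260 + 51y
g[5] = -1020 + 205y
So -1020 + 205y = 5, giving y = 5.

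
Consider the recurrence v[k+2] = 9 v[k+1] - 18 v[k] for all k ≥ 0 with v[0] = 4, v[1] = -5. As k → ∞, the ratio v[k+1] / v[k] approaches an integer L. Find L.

The characteristic equation is r^2 - 9r + 18 = 0, which factors as (r - 6)(r - 3) = 0.
So the roots are 6 and 3. Since |6| > |3| and the coefficient of 6^k is non-zero, the ratio tends to 6.

6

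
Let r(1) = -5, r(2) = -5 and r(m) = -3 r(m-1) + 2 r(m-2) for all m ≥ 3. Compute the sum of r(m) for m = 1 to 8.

-3030

r(3) = -3·(-5) + 2·(-5) = 5
r(4) = -3·5 + 2·(-5) = -25
r(5) = -3·(-25) + 2·5 = 85
r(6) = -3·85 + 2·(-25) = -305
r(7) = -3·(-305) + 2·85 = 1085
r(8) = -3·1085 + 2·(-305) = -3865
Sum = (-5) + (-5) + 5 + (-25) + 85 + (-305) + 1085 + (-3865) = -3030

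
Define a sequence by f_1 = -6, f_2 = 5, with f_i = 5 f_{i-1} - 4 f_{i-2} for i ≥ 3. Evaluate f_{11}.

f_3 = 5*5 - 4*(-6) = 49
f_4 = 5*49 - 4*5 = 225
f_5 = 5*225 - 4*49 = 929
f_6 = 5*929 - 4*225 = 3745
f_7 = 5*3745 - 4*929 = 15009
f_8 = 5*15009 - 4*3745 = 60065
f_9 = 5*60065 - 4*15009 = 240289
f_{10} = 5*240289 - 4*60065 = 961185
f_{11} = 5*961185 - 4*240289 = 3844769

3844769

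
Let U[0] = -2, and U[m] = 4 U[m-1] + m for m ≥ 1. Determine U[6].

-6374

U[1] = 4(-2) + 1 = -7
U[2] = 4(-7) + 2 = -26
U[3] = 4(-26) + 3 = -101
U[4] = 4(-101) + 4 = -400
U[5] = 4(-400) + 5 = -1595
U[6] = 4(-1595) + 6 = -6374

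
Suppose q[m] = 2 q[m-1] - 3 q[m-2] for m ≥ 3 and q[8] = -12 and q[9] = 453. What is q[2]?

6

Rearranging, q[m-2] = (q[m] - 2 q[m-1]) / -3.
q[7] = (453 - 2*(-12)) / -3 = 477/-3 = -159
q[6] = (-12 - 2*(-159)) / -3 = 306/-3 = -102
q[5] = (-159 - 2*(-102)) / -3 = 45/-3 = -15
q[4] = (-102 - 2*(-15)) / -3 = -72/-3 = 24
q[3] = (-15 - 2*24) / -3 = -63/-3 = 21
q[2] = (24 - 2*21) / -3 = -18/-3 = 6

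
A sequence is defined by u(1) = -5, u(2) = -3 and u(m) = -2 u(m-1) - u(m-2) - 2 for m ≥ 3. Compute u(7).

u(3) = -2*(-3) - (-5) - 2 = 9
u(4) = -2*9 - (-3) - 2 = -17
u(5) = -2*(-17) - 9 - 2 = 23
u(6) = -2*23 - (-17) - 2 = -31
u(7) = -2*(-31) - 23 - 2 = 37

37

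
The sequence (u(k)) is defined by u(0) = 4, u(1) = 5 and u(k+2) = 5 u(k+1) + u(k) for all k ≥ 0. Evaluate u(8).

566329

u(2) = 5*5 + 4 = 29
u(3) = 5*29 + 5 = 150
u(4) = 5*150 + 29 = 779
u(5) = 5*779 + 150 = 4045
u(6) = 5*4045 + 779 = 21004
u(7) = 5*21004 + 4045 = 109065
u(8) = 5*109065 + 21004 = 566329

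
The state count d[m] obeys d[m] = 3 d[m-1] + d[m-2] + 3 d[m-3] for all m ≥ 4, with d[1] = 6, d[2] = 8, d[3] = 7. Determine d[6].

584

d[4] = 3(7) + 8 + 3(6) = 47
d[5] = 3(47) + 7 + 3(8) = 172
d[6] = 3(172) + 47 + 3(7) = 584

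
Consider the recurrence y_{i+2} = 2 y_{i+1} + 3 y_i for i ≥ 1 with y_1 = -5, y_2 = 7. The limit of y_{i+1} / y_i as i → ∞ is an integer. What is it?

3

The characteristic equation is r^2 - 2r - 3 = 0, which factors as (r - 3)(r + 1) = 0.
So the roots are 3 and -1. Since |3| > |-1| and the coefficient of 3^i is non-zero, the ratio tends to 3.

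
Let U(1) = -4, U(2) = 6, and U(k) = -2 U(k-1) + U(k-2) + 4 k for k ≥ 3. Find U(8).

U(3) = -2·6 + (-4) + 12 = -4
U(4) = -2·(-4) + 6 + 16 = 30
U(5) = -2·30 + (-4) + 20 = -44
U(6) = -2·(-44) + 30 + 24 = 142
U(7) = -2·142 + (-44) + 28 = -300
U(8) = -2·(-300) + 142 + 32 = 774

774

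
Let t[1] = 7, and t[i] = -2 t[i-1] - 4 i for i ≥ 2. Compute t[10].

-4736

t[2] = -2(7) - 8 = -22
t[3] = -2(-22) - 12 = 32
t[4] = -2(32) - 16 = -80
t[5] = -2(-80) - 20 = 140
t[6] = -2(140) - 24 = -304
t[7] = -2(-304) - 28 = 580
t[8] = -2(580) - 32 = -1192
t[9] = -2(-1192) - 36 = 2348
t[10] = -2(2348) - 40 = -4736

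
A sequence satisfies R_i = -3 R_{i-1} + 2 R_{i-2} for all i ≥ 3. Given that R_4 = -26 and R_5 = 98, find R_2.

2

Rearranging, R_{i-2} = (R_i + 3 R_{i-1}) / 2.
R_3 = (98 + 3*(-26)) / 2 = 20/2 = 10
R_2 = (-26 + 3*10) / 2 = 4/2 = 2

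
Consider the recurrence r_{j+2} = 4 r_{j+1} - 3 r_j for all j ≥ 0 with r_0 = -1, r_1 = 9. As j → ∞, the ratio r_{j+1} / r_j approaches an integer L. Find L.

The characteristic equation is r^2 - 4r + 3 = 0, which factors as (r - 3)(r - 1) = 0.
So the roots are 3 and 1. Since |3| > |1| and the coefficient of 3^j is non-zero, the ratio tends to 3.

3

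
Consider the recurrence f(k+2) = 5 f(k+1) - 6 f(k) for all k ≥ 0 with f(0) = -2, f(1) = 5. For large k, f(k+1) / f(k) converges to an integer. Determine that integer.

The characteristic equation is r^2 - 5r + 6 = 0, which factors as (r - 3)(r - 2) = 0.
So the roots are 3 and 2. Since |3| > |2| and the coefficient of 3^k is non-zero, the ratio tends to 3.

3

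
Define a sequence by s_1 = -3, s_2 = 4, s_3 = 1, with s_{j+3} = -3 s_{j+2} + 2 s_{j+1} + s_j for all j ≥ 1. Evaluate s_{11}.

-2054

s_4 = -3*1 + 2*4 + (-3) = 2
s_5 = -3*2 + 2*1 + 4 = 0
s_6 = -3*0 + 2*2 + 1 = 5
s_7 = -3*5 + 2*0 + 2 = -13
s_8 = -3*(-13) + 2*5 + 0 = 49
s_9 = -3*49 + 2*(-13) + 5 = -168
s_{10} = -3*(-168) + 2*49 + (-13) = 589
s_{11} = -3*589 + 2*(-168) + 49 = -2054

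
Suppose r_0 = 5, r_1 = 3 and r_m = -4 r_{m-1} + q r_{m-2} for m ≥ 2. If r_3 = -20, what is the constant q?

r_2 = -12 + 5q
r_3 = 48 - 17q
So 48 - 17q = -20, giving q = 4.

4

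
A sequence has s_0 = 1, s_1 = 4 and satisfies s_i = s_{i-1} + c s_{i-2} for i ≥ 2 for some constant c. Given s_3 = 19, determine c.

3

s_2 = 4 + c
s_3 = 4 + 5c
So 4 + 5c = 19, giving c = 3.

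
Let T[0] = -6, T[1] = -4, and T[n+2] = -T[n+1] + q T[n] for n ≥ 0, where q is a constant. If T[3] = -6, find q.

-1

T[2] = 4 - 6q
T[3] = -4 + 2q
So -4 + 2q = -6, giving q = -1.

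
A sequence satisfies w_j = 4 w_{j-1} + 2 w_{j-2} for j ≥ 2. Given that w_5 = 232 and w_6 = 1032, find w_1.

Rearranging, w_{j-2} = (w_j - 4 w_{j-1}) / 2.
w_4 = (1032 - 4(232)) / 2 = 104/2 = 52
w_3 = (232 - 4(52)) / 2 = 24/2 = 12
w_2 = (52 - 4(12)) / 2 = 4/2 = 2
w_1 = (12 - 4(2)) / 2 = 4/2 = 2

2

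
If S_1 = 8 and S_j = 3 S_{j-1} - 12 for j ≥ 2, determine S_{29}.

45753584909928

The fixed point is -12/(1 - 3) = 6, so S_j - 6 = 3(S_{j-1} - 6).
Hence S_j = 2·3^{j-1} + 6.
S_{29} = 2·3^{28} + 6 = 2·22876792454961 + 6 = 45753584909928.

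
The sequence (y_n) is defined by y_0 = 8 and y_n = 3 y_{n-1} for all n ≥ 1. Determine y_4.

y_1 = 3·8 = 24
y_2 = 3·24 = 72
y_3 = 3·72 = 216
y_4 = 3·216 = 648

648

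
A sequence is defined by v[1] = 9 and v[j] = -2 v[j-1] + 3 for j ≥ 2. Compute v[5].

129

v[2] = -2·9 + 3 = -15
v[3] = -2·(-15) + 3 = 33
v[4] = -2·33 + 3 = -63
v[5] = -2·(-63) + 3 = 129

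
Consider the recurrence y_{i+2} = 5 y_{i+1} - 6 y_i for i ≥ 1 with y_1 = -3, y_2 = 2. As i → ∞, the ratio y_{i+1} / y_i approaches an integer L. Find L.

3

The characteristic equation is r^2 - 5r + 6 = 0, which factors as (r - 3)(r - 2) = 0.
So the roots are 3 and 2. Since |3| > |2| and the coefficient of 3^i is non-zero, the ratio tends to 3.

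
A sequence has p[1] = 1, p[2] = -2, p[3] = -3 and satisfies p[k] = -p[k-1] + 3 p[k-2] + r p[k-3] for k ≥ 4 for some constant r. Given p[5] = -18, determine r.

4

p[4] = -3 + r
p[5] = -6 - 3r
So -6 - 3r = -18, giving r = 4.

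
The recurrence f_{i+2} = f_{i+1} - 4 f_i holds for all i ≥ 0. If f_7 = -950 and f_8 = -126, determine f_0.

Rearranging, f_{i-2} = (f_i - f_{i-1}) / -4.
f_6 = (-126 - (-950)) / -4 = 824/-4 = -206
f_5 = (-950 - (-206)) / -4 = -744/-4 = 186
f_4 = (-206 - 186) / -4 = -392/-4 = 98
f_3 = (186 - 98) / -4 = 88/-4 = -22
f_2 = (98 - (-22)) / -4 = 120/-4 = -30
f_1 = (-22 - (-30)) / -4 = 8/-4 = -2
f_0 = (-30 - (-2)) / -4 = -28/-4 = 7

7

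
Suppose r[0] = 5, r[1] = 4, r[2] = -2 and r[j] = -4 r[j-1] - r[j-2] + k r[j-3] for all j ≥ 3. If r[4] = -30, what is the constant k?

1

r[3] = 4 + 5k
r[4] = -14 - 16k
So -14 - 16k = -30, giving k = 1.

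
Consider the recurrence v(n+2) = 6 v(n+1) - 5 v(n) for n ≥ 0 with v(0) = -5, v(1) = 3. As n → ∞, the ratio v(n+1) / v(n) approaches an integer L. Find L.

The characteristic equation is r^2 - 6r + 5 = 0, which factors as (r - 5)(r - 1) = 0.
So the roots are 5 and 1. Since |5| > |1| and the coefficient of 5^n is non-zero, the ratio tends to 5.

5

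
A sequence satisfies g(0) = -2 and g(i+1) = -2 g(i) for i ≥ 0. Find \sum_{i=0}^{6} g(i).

-86

g(1) = -2·(-2) = 4
g(2) = -2·4 = -8
g(3) = -2·(-8) = 16
g(4) = -2·16 = -32
g(5) = -2·(-32) = 64
g(6) = -2·64 = -128
Sum = (-2) + 4 + (-8) + 16 + (-32) + 64 + (-128) = -86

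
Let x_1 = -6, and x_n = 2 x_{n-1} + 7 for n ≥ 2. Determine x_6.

25

x_2 = 2(-6) + 7 = -5
x_3 = 2(-5) + 7 = -3
x_4 = 2(-3) + 7 = 1
x_5 = 2(1) + 7 = 9
x_6 = 2(9) + 7 = 25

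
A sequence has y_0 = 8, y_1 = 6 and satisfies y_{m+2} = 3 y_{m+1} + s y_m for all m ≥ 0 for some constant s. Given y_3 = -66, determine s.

-4

y_2 = 18 + 8s
y_3 = 54 + 30s
So 54 + 30s = -66, giving s = -4.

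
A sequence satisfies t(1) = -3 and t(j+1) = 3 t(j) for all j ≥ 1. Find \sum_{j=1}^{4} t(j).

-120

t(2) = 3·(-3) = -9
t(3) = 3·(-9) = -27
t(4) = 3·(-27) = -81
Sum = (-3) + (-9) + (-27) + (-81) = -120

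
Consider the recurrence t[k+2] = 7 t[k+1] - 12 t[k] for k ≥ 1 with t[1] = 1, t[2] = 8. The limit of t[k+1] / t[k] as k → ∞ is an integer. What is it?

The characteristic equation is r^2 - 7r + 12 = 0, which factors as (r - 4)(r - 3) = 0.
So the roots are 4 and 3. Since |4| > |3| and the coefficient of 4^k is non-zero, the ratio tends to 4.

4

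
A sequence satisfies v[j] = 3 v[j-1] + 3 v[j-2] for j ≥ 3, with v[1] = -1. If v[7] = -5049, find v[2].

-7

Let v[2] = x.
v[3] = -3 + 3x
v[4] = -9 + 12x
v[5] = -36 + 45x
v[6] = -135 + 171x
v[7] = -513 + 648x
So -513 + 648x = -5049, giving x = -7.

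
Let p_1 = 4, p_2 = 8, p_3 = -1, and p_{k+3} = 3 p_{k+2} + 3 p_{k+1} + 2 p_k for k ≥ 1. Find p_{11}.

p_4 = 3*(-1) + 3*8 + 2*4 = 29
p_5 = 3*29 + 3*(-1) + 2*8 = 100
p_6 = 3*100 + 3*29 + 2*(-1) = 385
p_7 = 3*385 + 3*100 + 2*29 = 1513
p_8 = 3*1513 + 3*385 + 2*100 = 5894
p_9 = 3*5894 + 3*1513 + 2*385 = 22991
p_{10} = 3*22991 + 3*5894 + 2*1513 = 89681
p_{11} = 3*89681 + 3*22991 + 2*5894 = 349804

349804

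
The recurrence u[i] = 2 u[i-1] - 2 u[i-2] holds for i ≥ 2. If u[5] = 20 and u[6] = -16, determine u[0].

-7

Rearranging, u[i-2] = (u[i] - 2 u[i-1]) / -2.
u[4] = (-16 - 2·20) / -2 = -56/-2 = 28
u[3] = (20 - 2·28) / -2 = -36/-2 = 18
u[2] = (28 - 2·18) / -2 = -8/-2 = 4
u[1] = (18 - 2·4) / -2 = 10/-2 = -5
u[0] = (4 - 2·(-5)) / -2 = 14/-2 = -7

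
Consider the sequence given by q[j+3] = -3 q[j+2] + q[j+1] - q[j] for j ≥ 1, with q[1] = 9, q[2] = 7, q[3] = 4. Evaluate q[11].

59936

q[4] = -3·4 + 7 - 9 = -14
q[5] = -3·(-14) + 4 - 7 = 39
q[6] = -3·39 + (-14) - 4 = -135
q[7] = -3·(-135) + 39 - (-14) = 458
q[8] = -3·458 + (-135) - 39 = -1548
q[9] = -3·(-1548) + 458 - (-135) = 5237
q[10] = -3·5237 + (-1548) - 458 = -17717
q[11] = -3·(-17717) + 5237 - (-1548) = 59936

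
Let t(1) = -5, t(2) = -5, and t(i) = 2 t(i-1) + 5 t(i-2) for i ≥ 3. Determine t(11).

-596435

t(3) = 2*(-5) + 5*(-5) = -35
t(4) = 2*(-35) + 5*(-5) = -95
t(5) = 2*(-95) + 5*(-35) = -365
t(6) = 2*(-365) + 5*(-95) = -1205
t(7) = 2*(-1205) + 5*(-365) = -4235
t(8) = 2*(-4235) + 5*(-1205) = -14495
t(9) = 2*(-14495) + 5*(-4235) = -50165
t(10) = 2*(-50165) + 5*(-14495) = -172805
t(11) = 2*(-172805) + 5*(-50165) = -596435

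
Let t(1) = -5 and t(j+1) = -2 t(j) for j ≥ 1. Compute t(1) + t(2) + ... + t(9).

t(2) = -2·(-5) = 10
t(3) = -2·10 = -20
t(4) = -2·(-20) = 40
t(5) = -2·40 = -80
t(6) = -2·(-80) = 160
t(7) = -2·160 = -320
t(8) = -2·(-320) = 640
t(9) = -2·640 = -1280
Sum = (-5) + 10 + (-20) + 40 + (-80) + 160 + (-320) + 640 + (-1280) = -855

-855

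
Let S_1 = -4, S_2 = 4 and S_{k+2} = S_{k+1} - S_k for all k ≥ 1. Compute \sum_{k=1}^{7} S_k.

-4

S_3 = 4 - (-4) = 8
S_4 = 8 - 4 = 4
S_5 = 4 - 8 = -4
S_6 = (-4) - 4 = -8
S_7 = (-8) - (-4) = -4
Sum = (-4) + 4 + 8 + 4 + (-4) + (-8) + (-4) = -4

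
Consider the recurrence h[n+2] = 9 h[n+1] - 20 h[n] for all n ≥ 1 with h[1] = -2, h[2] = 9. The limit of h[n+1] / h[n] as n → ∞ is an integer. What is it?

5

The characteristic equation is r^2 - 9r + 20 = 0, which factors as (r - 5)(r - 4) = 0.
So the roots are 5 and 4. Since |5| > |4| and the coefficient of 5^n is non-zero, the ratio tends to 5.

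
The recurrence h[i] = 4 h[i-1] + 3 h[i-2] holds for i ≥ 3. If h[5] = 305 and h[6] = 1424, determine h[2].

8

Rearranging, h[i-2] = (h[i] - 4 h[i-1]) / 3.
h[4] = (1424 - 4*305) / 3 = 204/3 = 68
h[3] = (305 - 4*68) / 3 = 33/3 = 11
h[2] = (68 - 4*11) / 3 = 24/3 = 8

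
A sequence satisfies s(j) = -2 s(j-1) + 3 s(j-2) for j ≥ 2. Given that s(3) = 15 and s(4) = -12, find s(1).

9

Rearranging, s(j-2) = (s(j) + 2 s(j-1)) / 3.
s(2) = (-12 + 2(15)) / 3 = 18/3 = 6
s(1) = (15 + 2(6)) / 3 = 27/3 = 9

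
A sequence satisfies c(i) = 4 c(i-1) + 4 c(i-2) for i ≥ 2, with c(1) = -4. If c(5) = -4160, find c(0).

-6

Let c(0) = z.
c(2) = -16 + 4z
c(3) = -80 + 16z
c(4) = -384 + 80z
c(5) = -1856 + 384z
So -1856 + 384z = -4160, giving z = -6.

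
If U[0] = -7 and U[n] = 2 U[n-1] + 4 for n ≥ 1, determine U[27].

-402653188

The fixed point is 4/(1 - 2) = -4, so U[n] + 4 = 2(U[n-1] + 4).
Hence U[n] = -3·2^n - 4.
U[27] = -3·2^{27} - 4 = -3·134217728 - 4 = -402653188.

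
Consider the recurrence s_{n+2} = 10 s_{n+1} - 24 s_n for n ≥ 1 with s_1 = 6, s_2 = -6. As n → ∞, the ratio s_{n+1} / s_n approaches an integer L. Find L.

6

The characteristic equation is r^2 - 10r + 24 = 0, which factors as (r - 6)(r - 4) = 0.
So the roots are 6 and 4. Since |6| > |4| and the coefficient of 6^n is non-zero, the ratio tends to 6.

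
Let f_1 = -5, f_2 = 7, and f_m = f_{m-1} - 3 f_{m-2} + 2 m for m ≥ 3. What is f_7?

f_3 = 7 - 3·(-5) + 6 = 28
f_4 = 28 - 3·7 + 8 = 15
f_5 = 15 - 3·28 + 10 = -59
f_6 = (-59) - 3·15 + 12 = -92
f_7 = (-92) - 3·(-59) + 14 = 99

99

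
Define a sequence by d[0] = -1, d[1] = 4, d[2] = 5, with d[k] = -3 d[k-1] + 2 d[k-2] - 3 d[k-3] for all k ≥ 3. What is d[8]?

d[3] = -3·5 + 2·4 - 3·(-1) = -4
d[4] = -3·(-4) + 2·5 - 3·4 = 10
d[5] = -3·10 + 2·(-4) - 3·5 = -53
d[6] = -3·(-53) + 2·10 - 3·(-4) = 191
d[7] = -3·191 + 2·(-53) - 3·10 = -709
d[8] = -3·(-709) + 2·191 - 3·(-53) = 2668

2668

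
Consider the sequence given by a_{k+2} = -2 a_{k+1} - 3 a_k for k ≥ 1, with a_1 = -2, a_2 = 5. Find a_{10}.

29

a_3 = -2*5 - 3*(-2) = -4
a_4 = -2*(-4) - 3*5 = -7
a_5 = -2*(-7) - 3*(-4) = 26
a_6 = -2*26 - 3*(-7) = -31
a_7 = -2*(-31) - 3*26 = -16
a_8 = -2*(-16) - 3*(-31) = 125
a_9 = -2*125 - 3*(-16) = -202
a_{10} = -2*(-202) - 3*125 = 29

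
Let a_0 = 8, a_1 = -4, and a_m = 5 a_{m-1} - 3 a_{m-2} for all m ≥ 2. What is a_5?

a_2 = 5(-4) - 3(8) = -44
a_3 = 5(-44) - 3(-4) = -208
a_4 = 5(-208) - 3(-44) = -908
a_5 = 5(-908) - 3(-208) = -3916

-3916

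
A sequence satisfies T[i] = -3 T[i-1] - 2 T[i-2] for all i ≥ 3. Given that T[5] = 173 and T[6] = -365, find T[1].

-7

Rearranging, T[i-2] = (T[i] + 3 T[i-1]) / -2.
T[4] = (-365 + 3(173)) / -2 = 154/-2 = -77
T[3] = (173 + 3(-77)) / -2 = -58/-2 = 29
T[2] = (-77 + 3(29)) / -2 = 10/-2 = -5
T[1] = (29 + 3(-5)) / -2 = 14/-2 = -7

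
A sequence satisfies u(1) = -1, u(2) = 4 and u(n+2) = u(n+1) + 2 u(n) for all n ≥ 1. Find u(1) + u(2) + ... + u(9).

u(3) = 4 + 2*(-1) = 2
u(4) = 2 + 2*4 = 10
u(5) = 10 + 2*2 = 14
u(6) = 14 + 2*10 = 34
u(7) = 34 + 2*14 = 62
u(8) = 62 + 2*34 = 130
u(9) = 130 + 2*62 = 254
Sum = (-1) + 4 + 2 + 10 + 14 + 34 + 62 + 130 + 254 = 509

509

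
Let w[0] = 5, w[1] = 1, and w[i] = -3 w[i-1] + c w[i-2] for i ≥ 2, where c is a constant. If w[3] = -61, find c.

w[2] = -3 + 5c
w[3] = 9 - 14c
So 9 - 14c = -61, giving c = 5.

5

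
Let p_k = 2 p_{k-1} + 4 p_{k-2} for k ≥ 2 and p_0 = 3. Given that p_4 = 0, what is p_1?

-4

Let p_1 = x.
p_2 = 12 + 2x
p_3 = 24 + 8x
p_4 = 96 + 24x
So 96 + 24x = 0, giving x = -4.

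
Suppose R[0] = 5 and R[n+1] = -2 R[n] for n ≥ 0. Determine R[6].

R[1] = -2(5) = -10
R[2] = -2(-10) = 20
R[3] = -2(20) = -40
R[4] = -2(-40) = 80
R[5] = -2(80) = -160
R[6] = -2(-160) = 320

320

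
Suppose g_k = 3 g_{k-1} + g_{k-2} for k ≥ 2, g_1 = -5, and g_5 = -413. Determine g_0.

Let g_0 = z.
g_2 = -15 + z
g_3 = -50 + 3z
g_4 = -165 + 10z
g_5 = -545 + 33z
So -545 + 33z = -413, giving z = 4.

4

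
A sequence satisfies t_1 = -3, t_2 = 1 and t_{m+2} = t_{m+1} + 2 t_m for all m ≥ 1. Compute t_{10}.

t_3 = 1 + 2(-3) = -5
t_4 = (-5) + 2(1) = -3
t_5 = (-3) + 2(-5) = -13
t_6 = (-13) + 2(-3) = -19
t_7 = (-19) + 2(-13) = -45
t_8 = (-45) + 2(-19) = -83
t_9 = (-83) + 2(-45) = -173
t_{10} = (-173) + 2(-83) = -339

-339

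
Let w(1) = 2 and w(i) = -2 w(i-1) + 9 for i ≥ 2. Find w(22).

2097155

The fixed point is 9/(1 + 2) = 3, so w(i) - 3 = -2(w(i-1) - 3).
Hence w(i) = -1·(-2)^{i-1} + 3.
w(22) = -1·(-2)^{21} + 3 = -1·-2097152 + 3 = 2097155.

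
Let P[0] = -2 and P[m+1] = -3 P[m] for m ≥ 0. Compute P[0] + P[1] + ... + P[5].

P[1] = -3·(-2) = 6
P[2] = -3·6 = -18
P[3] = -3·(-18) = 54
P[4] = -3·54 = -162
P[5] = -3·(-162) = 486
Sum = (-2) + 6 + (-18) + 54 + (-162) + 486 = 364

364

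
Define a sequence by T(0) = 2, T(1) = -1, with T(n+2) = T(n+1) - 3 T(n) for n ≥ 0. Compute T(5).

T(2) = (-1) - 3(2) = -7
T(3) = (-7) - 3(-1) = -4
T(4) = (-4) - 3(-7) = 17
T(5) = 17 - 3(-4) = 29

29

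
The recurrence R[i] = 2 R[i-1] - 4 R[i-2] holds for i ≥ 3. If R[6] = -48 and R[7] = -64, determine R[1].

-1

Rearranging, R[i-2] = (R[i] - 2 R[i-1]) / -4.
R[5] = (-64 - 2*(-48)) / -4 = 32/-4 = -8
R[4] = (-48 - 2*(-8)) / -4 = -32/-4 = 8
R[3] = (-8 - 2*8) / -4 = -24/-4 = 6
R[2] = (8 - 2*6) / -4 = -4/-4 = 1
R[1] = (6 - 2*1) / -4 = 4/-4 = -1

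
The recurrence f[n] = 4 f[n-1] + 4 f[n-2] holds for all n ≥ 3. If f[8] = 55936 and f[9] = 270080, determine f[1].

-1

Rearranging, f[n-2] = (f[n] - 4 f[n-1]) / 4.
f[7] = (270080 - 4*55936) / 4 = 46336/4 = 11584
f[6] = (55936 - 4*11584) / 4 = 9600/4 = 2400
f[5] = (11584 - 4*2400) / 4 = 1984/4 = 496
f[4] = (2400 - 4*496) / 4 = 416/4 = 104
f[3] = (496 - 4*104) / 4 = 80/4 = 20
f[2] = (104 - 4*20) / 4 = 24/4 = 6
f[1] = (20 - 4*6) / 4 = -4/4 = -1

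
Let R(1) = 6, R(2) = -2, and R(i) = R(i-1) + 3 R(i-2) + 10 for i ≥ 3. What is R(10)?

R(3) = (-2) + 3(6) + 10 = 26
R(4) = 26 + 3(-2) + 10 = 30
R(5) = 30 + 3(26) + 10 = 118
R(6) = 118 + 3(30) + 10 = 218
R(7) = 218 + 3(118) + 10 = 582
R(8) = 582 + 3(218) + 10 = 1246
R(9) = 1246 + 3(582) + 10 = 3002
R(10) = 3002 + 3(1246) + 10 = 6750

6750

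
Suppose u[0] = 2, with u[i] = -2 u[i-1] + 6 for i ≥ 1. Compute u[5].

u[1] = -2(2) + 6 = 2
u[2] = -2(2) + 6 = 2
u[3] = -2(2) + 6 = 2
u[4] = -2(2) + 6 = 2
u[5] = -2(2) + 6 = 2

2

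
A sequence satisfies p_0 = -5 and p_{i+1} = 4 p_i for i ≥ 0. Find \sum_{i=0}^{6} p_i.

p_1 = 4(-5) = -20
p_2 = 4(-20) = -80
p_3 = 4(-80) = -320
p_4 = 4(-320) = -1280
p_5 = 4(-1280) = -5120
p_6 = 4(-5120) = -20480
Sum = (-5) + (-20) + (-80) + (-320) + (-1280) + (-5120) + (-20480) = -27305

-27305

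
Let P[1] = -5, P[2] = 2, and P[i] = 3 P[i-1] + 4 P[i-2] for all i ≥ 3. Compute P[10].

P[3] = 3*2 + 4*(-5) = -14
P[4] = 3*(-14) + 4*2 = -34
P[5] = 3*(-34) + 4*(-14) = -158
P[6] = 3*(-158) + 4*(-34) = -610
P[7] = 3*(-610) + 4*(-158) = -2462
P[8] = 3*(-2462) + 4*(-610) = -9826
P[9] = 3*(-9826) + 4*(-2462) = -39326
P[10] = 3*(-39326) + 4*(-9826) = -157282

-157282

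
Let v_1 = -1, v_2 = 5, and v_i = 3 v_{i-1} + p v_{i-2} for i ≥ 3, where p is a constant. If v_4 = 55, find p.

5

v_3 = 15 - p
v_4 = 45 + 2p
So 45 + 2p = 55, giving p = 5.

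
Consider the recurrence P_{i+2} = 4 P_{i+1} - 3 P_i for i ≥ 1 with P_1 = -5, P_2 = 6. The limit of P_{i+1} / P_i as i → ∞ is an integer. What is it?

The characteristic equation is r^2 - 4r + 3 = 0, which factors as (r - 3)(r - 1) = 0.
So the roots are 3 and 1. Since |3| > |1| and the coefficient of 3^i is non-zero, the ratio tends to 3.

3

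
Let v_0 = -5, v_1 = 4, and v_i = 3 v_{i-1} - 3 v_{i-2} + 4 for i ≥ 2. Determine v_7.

v_2 = 3·4 - 3·(-5) + 4 = 31
v_3 = 3·31 - 3·4 + 4 = 85
v_4 = 3·85 - 3·31 + 4 = 166
v_5 = 3·166 - 3·85 + 4 = 247
v_6 = 3·247 - 3·166 + 4 = 247
v_7 = 3·247 - 3·247 + 4 = 4

4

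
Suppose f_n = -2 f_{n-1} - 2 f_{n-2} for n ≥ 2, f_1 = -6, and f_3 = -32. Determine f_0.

Let f_0 = w.
f_2 = 12 - 2w
f_3 = -12 + 4w
So -12 + 4w = -32, giving w = -5.

-5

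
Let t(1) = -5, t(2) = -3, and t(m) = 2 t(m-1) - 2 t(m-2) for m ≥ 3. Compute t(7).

-16

t(3) = 2·(-3) - 2·(-5) = 4
t(4) = 2·4 - 2·(-3) = 14
t(5) = 2·14 - 2·4 = 20
t(6) = 2·20 - 2·14 = 12
t(7) = 2·12 - 2·20 = -16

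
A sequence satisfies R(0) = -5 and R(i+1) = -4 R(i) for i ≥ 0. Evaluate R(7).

R(1) = -4*(-5) = 20
R(2) = -4*20 = -80
R(3) = -4*(-80) = 320
R(4) = -4*320 = -1280
R(5) = -4*(-1280) = 5120
R(6) = -4*5120 = -20480
R(7) = -4*(-20480) = 81920

81920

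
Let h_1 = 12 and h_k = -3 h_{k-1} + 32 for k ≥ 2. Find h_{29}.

91507169819852

The fixed point is 32/(1 + 3) = 8, so h_k - 8 = -3(h_{k-1} - 8).
Hence h_k = 4·(-3)^{k-1} + 8.
h_{29} = 4·(-3)^{28} + 8 = 4·22876792454961 + 8 = 91507169819852.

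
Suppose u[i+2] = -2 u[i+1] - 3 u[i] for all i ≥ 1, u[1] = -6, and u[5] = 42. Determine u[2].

6

Let u[2] = y.
u[3] = 18 - 2y
u[4] = -36 + y
u[5] = 18 + 4y
So 18 + 4y = 42, giving y = 6.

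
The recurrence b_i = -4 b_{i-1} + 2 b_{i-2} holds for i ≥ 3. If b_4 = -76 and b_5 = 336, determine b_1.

Rearranging, b_{i-2} = (b_i + 4 b_{i-1}) / 2.
b_3 = (336 + 4·(-76)) / 2 = 32/2 = 16
b_2 = (-76 + 4·16) / 2 = -12/2 = -6
b_1 = (16 + 4·(-6)) / 2 = -8/2 = -4

-4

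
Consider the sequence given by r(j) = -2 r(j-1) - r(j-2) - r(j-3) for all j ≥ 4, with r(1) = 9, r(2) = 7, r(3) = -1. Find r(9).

165

r(4) = -2*(-1) - 7 - 9 = -14
r(5) = -2*(-14) - (-1) - 7 = 22
r(6) = -2*22 - (-14) - (-1) = -29
r(7) = -2*(-29) - 22 - (-14) = 50
r(8) = -2*50 - (-29) - 22 = -93
r(9) = -2*(-93) - 50 - (-29) = 165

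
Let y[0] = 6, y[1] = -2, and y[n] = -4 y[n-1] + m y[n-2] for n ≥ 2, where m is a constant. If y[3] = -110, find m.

3

y[2] = 8 + 6m
y[3] = -32 - 26m
So -32 - 26m = -110, giving m = 3.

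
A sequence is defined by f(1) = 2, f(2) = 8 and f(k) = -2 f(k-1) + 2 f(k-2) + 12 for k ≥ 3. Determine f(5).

-44

f(3) = -2(8) + 2(2) + 12 = 0
f(4) = -2(0) + 2(8) + 12 = 28
f(5) = -2(28) + 2(0) + 12 = -44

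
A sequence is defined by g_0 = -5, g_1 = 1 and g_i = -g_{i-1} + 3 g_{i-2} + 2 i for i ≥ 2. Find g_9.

g_2 = -1 + 3*(-5) + 4 = -12
g_3 = -(-12) + 3*1 + 6 = 21
g_4 = -21 + 3*(-12) + 8 = -49
g_5 = -(-49) + 3*21 + 10 = 122
g_6 = -122 + 3*(-49) + 12 = -257
g_7 = -(-257) + 3*122 + 14 = 637
g_8 = -637 + 3*(-257) + 16 = -1392
g_9 = -(-1392) + 3*637 + 18 = 3321

3321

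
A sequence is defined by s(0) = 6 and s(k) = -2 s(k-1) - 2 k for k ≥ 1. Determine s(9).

s(1) = -2·6 - 2 = -14
s(2) = -2·(-14) - 4 = 24
s(3) = -2·24 - 6 = -54
s(4) = -2·(-54) - 8 = 100
s(5) = -2·100 - 10 = -210
s(6) = -2·(-210) - 12 = 408
s(7) = -2·408 - 14 = -830
s(8) = -2·(-830) - 16 = 1644
s(9) = -2·1644 - 18 = -3306

-3306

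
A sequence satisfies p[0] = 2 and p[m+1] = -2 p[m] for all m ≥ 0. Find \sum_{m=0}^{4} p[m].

p[1] = -2·2 = -4
p[2] = -2·(-4) = 8
p[3] = -2·8 = -16
p[4] = -2·(-16) = 32
Sum = 2 + (-4) + 8 + (-16) + 32 = 22

22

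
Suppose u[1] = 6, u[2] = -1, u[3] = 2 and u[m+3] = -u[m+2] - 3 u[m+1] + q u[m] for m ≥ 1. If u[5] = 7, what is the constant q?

u[4] = 1 + 6q
u[5] = -7 - 7q
So -7 - 7q = 7, giving q = -2.

-2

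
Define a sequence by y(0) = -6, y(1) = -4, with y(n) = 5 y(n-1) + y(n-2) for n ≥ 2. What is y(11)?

-70841654

y(2) = 5*(-4) + (-6) = -26
y(3) = 5*(-26) + (-4) = -134
y(4) = 5*(-134) + (-26) = -696
y(5) = 5*(-696) + (-134) = -3614
y(6) = 5*(-3614) + (-696) = -18766
y(7) = 5*(-18766) + (-3614) = -97444
y(8) = 5*(-97444) + (-18766) = -505986
y(9) = 5*(-505986) + (-97444) = -2627374
y(10) = 5*(-2627374) + (-505986) = -13642856
y(11) = 5*(-13642856) + (-2627374) = -70841654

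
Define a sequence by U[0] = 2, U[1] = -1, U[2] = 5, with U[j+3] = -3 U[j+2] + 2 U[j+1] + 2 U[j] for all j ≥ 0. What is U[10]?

U[3] = -3(5) + 2(-1) + 2(2) = -13
U[4] = -3(-13) + 2(5) + 2(-1) = 47
U[5] = -3(47) + 2(-13) + 2(5) = -157
U[6] = -3(-157) + 2(47) + 2(-13) = 539
U[7] = -3(539) + 2(-157) + 2(47) = -1837
U[8] = -3(-1837) + 2(539) + 2(-157) = 6275
U[9] = -3(6275) + 2(-1837) + 2(539) = -21421
U[10] = -3(-21421) + 2(6275) + 2(-1837) = 73139

73139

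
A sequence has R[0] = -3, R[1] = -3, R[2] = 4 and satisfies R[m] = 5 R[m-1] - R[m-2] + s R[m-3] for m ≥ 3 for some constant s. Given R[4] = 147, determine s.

R[3] = 23 - 3s
R[4] = 111 - 18s
So 111 - 18s = 147, giving s = -2.

-2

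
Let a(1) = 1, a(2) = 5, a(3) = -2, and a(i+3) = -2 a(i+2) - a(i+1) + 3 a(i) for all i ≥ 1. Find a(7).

61

a(4) = -2*(-2) - 5 + 3*1 = 2
a(5) = -2*2 - (-2) + 3*5 = 13
a(6) = -2*13 - 2 + 3*(-2) = -34
a(7) = -2*(-34) - 13 + 3*2 = 61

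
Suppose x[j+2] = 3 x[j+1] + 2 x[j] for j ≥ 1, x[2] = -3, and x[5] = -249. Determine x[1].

Let x[1] = y.
x[3] = -9 + 2y
x[4] = -33 + 6y
x[5] = -117 + 22y
So -117 + 22y = -249, giving y = -6.

-6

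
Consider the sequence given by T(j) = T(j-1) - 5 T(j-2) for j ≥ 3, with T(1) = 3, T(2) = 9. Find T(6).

234

T(3) = 9 - 5*3 = -6
T(4) = (-6) - 5*9 = -51
T(5) = (-51) - 5*(-6) = -21
T(6) = (-21) - 5*(-51) = 234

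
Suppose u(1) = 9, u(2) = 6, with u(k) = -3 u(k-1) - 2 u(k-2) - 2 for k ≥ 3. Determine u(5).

-226

u(3) = -3·6 - 2·9 - 2 = -38
u(4) = -3·(-38) - 2·6 - 2 = 100
u(5) = -3·100 - 2·(-38) - 2 = -226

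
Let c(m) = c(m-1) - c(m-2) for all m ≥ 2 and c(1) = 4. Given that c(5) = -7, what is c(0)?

-3

Let c(0) = z.
c(2) = 4 - z
c(3) = -z
c(4) = -4
c(5) = -4 + z
So -4 + z = -7, giving z = -3.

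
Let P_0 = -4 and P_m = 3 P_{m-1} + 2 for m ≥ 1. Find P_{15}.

-43046722

The fixed point is 2/(1 - 3) = -1, so P_m + 1 = 3(P_{m-1} + 1).
Hence P_m = -3·3^m - 1.
P_{15} = -3·3^{15} - 1 = -3·14348907 - 1 = -43046722.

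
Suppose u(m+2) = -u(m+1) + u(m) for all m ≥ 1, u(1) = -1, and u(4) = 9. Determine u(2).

Let u(2) = w.
u(3) = -1 - w
u(4) = 1 + 2w
So 1 + 2w = 9, giving w = 4.

4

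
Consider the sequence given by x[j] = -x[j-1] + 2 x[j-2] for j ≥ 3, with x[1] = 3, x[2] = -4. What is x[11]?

2390

x[3] = -(-4) + 2·3 = 10
x[4] = -10 + 2·(-4) = -18
x[5] = -(-18) + 2·10 = 38
x[6] = -38 + 2·(-18) = -74
x[7] = -(-74) + 2·38 = 150
x[8] = -150 + 2·(-74) = -298
x[9] = -(-298) + 2·150 = 598
x[10] = -598 + 2·(-298) = -1194
x[11] = -(-1194) + 2·598 = 2390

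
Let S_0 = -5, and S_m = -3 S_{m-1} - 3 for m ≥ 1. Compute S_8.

S_1 = -3(-5) - 3 = 12
S_2 = -3(12) - 3 = -39
S_3 = -3(-39) - 3 = 114
S_4 = -3(114) - 3 = -345
S_5 = -3(-345) - 3 = 1032
S_6 = -3(1032) - 3 = -3099
S_7 = -3(-3099) - 3 = 9294
S_8 = -3(9294) - 3 = -27885

-27885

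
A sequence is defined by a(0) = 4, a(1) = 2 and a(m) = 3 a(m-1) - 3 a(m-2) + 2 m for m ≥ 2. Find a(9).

510

a(2) = 3*2 - 3*4 + 4 = -2
a(3) = 3*(-2) - 3*2 + 6 = -6
a(4) = 3*(-6) - 3*(-2) + 8 = -4
a(5) = 3*(-4) - 3*(-6) + 10 = 16
a(6) = 3*16 - 3*(-4) + 12 = 72
a(7) = 3*72 - 3*16 + 14 = 182
a(8) = 3*182 - 3*72 + 16 = 346
a(9) = 3*346 - 3*182 + 18 = 510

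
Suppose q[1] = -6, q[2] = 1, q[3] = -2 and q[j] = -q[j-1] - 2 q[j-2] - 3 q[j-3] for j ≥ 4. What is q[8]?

84

q[4] = -(-2) - 2*1 - 3*(-6) = 18
q[5] = -18 - 2*(-2) - 3*1 = -17
q[6] = -(-17) - 2*18 - 3*(-2) = -13
q[7] = -(-13) - 2*(-17) - 3*18 = -7
q[8] = -(-7) - 2*(-13) - 3*(-17) = 84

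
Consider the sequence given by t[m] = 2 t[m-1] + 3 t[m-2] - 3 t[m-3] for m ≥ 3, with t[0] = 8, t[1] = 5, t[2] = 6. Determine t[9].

t[3] = 2·6 + 3·5 - 3·8 = 3
t[4] = 2·3 + 3·6 - 3·5 = 9
t[5] = 2·9 + 3·3 - 3·6 = 9
t[6] = 2·9 + 3·9 - 3·3 = 36
t[7] = 2·36 + 3·9 - 3·9 = 72
t[8] = 2·72 + 3·36 - 3·9 = 225
t[9] = 2·225 + 3·72 - 3·36 = 558

558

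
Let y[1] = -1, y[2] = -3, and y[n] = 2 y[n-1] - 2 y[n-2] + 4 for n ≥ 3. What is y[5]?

24

y[3] = 2·(-3) - 2·(-1) + 4 = 0
y[4] = 2·0 - 2·(-3) + 4 = 10
y[5] = 2·10 - 2·0 + 4 = 24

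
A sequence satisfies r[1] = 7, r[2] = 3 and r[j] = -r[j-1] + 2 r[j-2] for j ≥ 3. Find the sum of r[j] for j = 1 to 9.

r[3] = -3 + 2·7 = 11
r[4] = -11 + 2·3 = -5
r[5] = -(-5) + 2·11 = 27
r[6] = -27 + 2·(-5) = -37
r[7] = -(-37) + 2·27 = 91
r[8] = -91 + 2·(-37) = -165
r[9] = -(-165) + 2·91 = 347
Sum = 7 + 3 + 11 + (-5) + 27 + (-37) + 91 + (-165) + 347 = 279

279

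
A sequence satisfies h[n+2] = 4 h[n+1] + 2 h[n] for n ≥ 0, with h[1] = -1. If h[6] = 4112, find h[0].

8

Let h[0] = w.
h[2] = -4 + 2w
h[3] = -18 + 8w
h[4] = -80 + 36w
h[5] = -356 + 160w
h[6] = -1584 + 712w
So -1584 + 712w = 4112, giving w = 8.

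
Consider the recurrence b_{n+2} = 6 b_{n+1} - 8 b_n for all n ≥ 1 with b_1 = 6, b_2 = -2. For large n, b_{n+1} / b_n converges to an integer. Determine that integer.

4

The characteristic equation is r^2 - 6r + 8 = 0, which factors as (r - 4)(r - 2) = 0.
So the roots are 4 and 2. Since |4| > |2| and the coefficient of 4^n is non-zero, the ratio tends to 4.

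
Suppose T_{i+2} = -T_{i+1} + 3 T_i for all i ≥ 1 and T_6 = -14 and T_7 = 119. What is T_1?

Rearranging, T_{i-2} = (T_i + T_{i-1}) / 3.
T_5 = (119 + (-14)) / 3 = 105/3 = 35
T_4 = (-14 + 35) / 3 = 21/3 = 7
T_3 = (35 + 7) / 3 = 42/3 = 14
T_2 = (7 + 14) / 3 = 21/3 = 7
T_1 = (14 + 7) / 3 = 21/3 = 7

7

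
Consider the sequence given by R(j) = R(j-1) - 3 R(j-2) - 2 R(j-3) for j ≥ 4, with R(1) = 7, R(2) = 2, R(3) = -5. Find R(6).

R(4) = (-5) - 3·2 - 2·7 = -25
R(5) = (-25) - 3·(-5) - 2·2 = -14
R(6) = (-14) - 3·(-25) - 2·(-5) = 71

71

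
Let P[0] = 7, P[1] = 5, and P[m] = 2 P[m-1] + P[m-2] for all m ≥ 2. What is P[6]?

553

P[2] = 2·5 + 7 = 17
P[3] = 2·17 + 5 = 39
P[4] = 2·39 + 17 = 95
P[5] = 2·95 + 39 = 229
P[6] = 2·229 + 95 = 553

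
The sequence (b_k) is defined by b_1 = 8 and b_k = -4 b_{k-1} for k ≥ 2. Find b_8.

b_2 = -4(8) = -32
b_3 = -4(-32) = 128
b_4 = -4(128) = -512
b_5 = -4(-512) = 2048
b_6 = -4(2048) = -8192
b_7 = -4(-8192) = 32768
b_8 = -4(32768) = -131072

-131072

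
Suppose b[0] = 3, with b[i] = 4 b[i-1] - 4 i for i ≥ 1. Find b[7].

b[1] = 4(3) - 4 = 8
b[2] = 4(8) - 8 = 24
b[3] = 4(24) - 12 = 84
b[4] = 4(84) - 16 = 320
b[5] = 4(320) - 20 = 1260
b[6] = 4(1260) - 24 = 5016
b[7] = 4(5016) - 28 = 20036

20036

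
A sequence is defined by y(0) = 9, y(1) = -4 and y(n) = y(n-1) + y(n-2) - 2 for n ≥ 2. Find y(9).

y(2) = (-4) + 9 - 2 = 3
y(3) = 3 + (-4) - 2 = -3
y(4) = (-3) + 3 - 2 = -2
y(5) = (-2) + (-3) - 2 = -7
y(6) = (-7) + (-2) - 2 = -11
y(7) = (-11) + (-7) - 2 = -20
y(8) = (-20) + (-11) - 2 = -33
y(9) = (-33) + (-20) - 2 = -55

-55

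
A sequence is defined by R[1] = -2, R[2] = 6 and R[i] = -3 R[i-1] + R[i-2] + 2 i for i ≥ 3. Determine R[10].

R[3] = -3*6 + (-2) + 6 = -14
R[4] = -3*(-14) + 6 + 8 = 56
R[5] = -3*56 + (-14) + 10 = -172
R[6] = -3*(-172) + 56 + 12 = 584
R[7] = -3*584 + (-172) + 14 = -1910
R[8] = -3*(-1910) + 584 + 16 = 6330
R[9] = -3*6330 + (-1910) + 18 = -20882
R[10] = -3*(-20882) + 6330 + 20 = 68996

68996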